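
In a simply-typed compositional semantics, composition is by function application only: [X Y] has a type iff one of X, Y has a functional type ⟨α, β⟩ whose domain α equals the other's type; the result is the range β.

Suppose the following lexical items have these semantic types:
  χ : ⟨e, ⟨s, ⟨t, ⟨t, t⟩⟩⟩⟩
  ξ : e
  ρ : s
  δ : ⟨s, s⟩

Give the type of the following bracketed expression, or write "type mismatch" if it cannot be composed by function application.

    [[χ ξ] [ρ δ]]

[χ ξ]: functor χ : ⟨e, ⟨s, ⟨t, ⟨t, t⟩⟩⟩⟩, argument ξ : e; result ⟨s, ⟨t, ⟨t, t⟩⟩⟩.
[ρ δ]: functor δ : ⟨s, s⟩, argument ρ : s; result s.
[[χ ξ] [ρ δ]]: functor [χ ξ] : ⟨s, ⟨t, ⟨t, t⟩⟩⟩, argument [ρ δ] : s; result ⟨t, ⟨t, t⟩⟩.

⟨t, ⟨t, t⟩⟩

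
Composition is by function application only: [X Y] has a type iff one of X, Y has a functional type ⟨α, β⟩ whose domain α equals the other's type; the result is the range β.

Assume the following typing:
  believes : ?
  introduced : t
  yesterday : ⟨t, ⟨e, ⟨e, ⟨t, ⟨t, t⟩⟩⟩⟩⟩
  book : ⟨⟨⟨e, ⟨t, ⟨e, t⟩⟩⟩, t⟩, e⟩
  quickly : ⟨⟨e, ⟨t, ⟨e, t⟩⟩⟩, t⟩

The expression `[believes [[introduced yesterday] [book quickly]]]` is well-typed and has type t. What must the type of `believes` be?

⟨⟨e, ⟨t, ⟨t, t⟩⟩⟩, t⟩

At [believes [[introduced yesterday] [book quickly]]] (required: t): [[introduced yesterday] [book quickly]] is ⟨e, ⟨t, ⟨t, t⟩⟩⟩, which is not a function with range t; hence believes is the functor — type ⟨⟨e, ⟨t, ⟨t, t⟩⟩⟩, t⟩.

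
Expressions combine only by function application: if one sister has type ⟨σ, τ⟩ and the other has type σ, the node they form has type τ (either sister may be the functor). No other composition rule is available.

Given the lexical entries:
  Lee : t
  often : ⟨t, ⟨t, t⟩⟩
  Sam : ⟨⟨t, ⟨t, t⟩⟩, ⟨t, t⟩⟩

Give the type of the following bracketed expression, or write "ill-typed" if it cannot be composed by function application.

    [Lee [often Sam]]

t

[often Sam] — Sam of type ⟨⟨t, ⟨t, t⟩⟩, ⟨t, t⟩⟩ combines with often of type ⟨t, ⟨t, t⟩⟩: type ⟨t, t⟩.
[Lee [often Sam]] — [often Sam] of type ⟨t, t⟩ combines with Lee of type t: type t.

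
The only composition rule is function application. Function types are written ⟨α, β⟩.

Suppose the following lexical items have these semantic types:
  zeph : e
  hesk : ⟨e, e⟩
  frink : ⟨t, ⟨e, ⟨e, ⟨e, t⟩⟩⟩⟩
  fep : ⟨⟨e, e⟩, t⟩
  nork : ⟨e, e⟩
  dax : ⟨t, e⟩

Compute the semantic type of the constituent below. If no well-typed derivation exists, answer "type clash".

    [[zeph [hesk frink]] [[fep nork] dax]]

[hesk frink]: ⟨e, e⟩ with ⟨t, ⟨e, ⟨e, ⟨e, t⟩⟩⟩⟩ — neither is a function whose domain matches the other; composition fails here.

type clash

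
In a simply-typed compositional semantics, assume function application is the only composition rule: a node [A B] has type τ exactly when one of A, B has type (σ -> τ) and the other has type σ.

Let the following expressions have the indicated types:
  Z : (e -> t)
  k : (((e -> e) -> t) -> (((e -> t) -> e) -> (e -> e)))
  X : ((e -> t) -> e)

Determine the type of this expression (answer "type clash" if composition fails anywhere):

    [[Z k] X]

type clash

[Z k]: (e -> t) and (((e -> e) -> t) -> (((e -> t) -> e) -> (e -> e))) cannot combine by function application — type clash.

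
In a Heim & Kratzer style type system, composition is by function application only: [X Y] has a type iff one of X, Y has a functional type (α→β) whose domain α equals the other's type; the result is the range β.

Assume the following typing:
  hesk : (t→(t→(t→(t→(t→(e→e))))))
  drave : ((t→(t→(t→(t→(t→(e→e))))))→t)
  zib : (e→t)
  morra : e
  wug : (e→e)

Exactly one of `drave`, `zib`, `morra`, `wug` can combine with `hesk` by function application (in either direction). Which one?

drave — combines: drave : ((t→(t→(t→(t→(t→(e→e))))))→t) takes hesk : (t→(t→(t→(t→(t→(e→e)))))) as argument, giving t.
zib : (e→t) — hesk needs t; zib needs e; neither fits.
morra : e — hesk needs t; morra needs nothing (atomic); neither fits.
wug : (e→e) — hesk needs t; wug needs e; neither fits.

drave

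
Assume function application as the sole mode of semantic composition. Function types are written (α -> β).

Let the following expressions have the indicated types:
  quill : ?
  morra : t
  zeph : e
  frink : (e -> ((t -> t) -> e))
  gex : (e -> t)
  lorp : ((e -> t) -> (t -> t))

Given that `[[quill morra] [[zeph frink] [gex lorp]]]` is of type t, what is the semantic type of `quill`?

(t -> (e -> t))

[[quill morra] [[zeph frink] [gex lorp]]] must have type t. The sister [[zeph frink] [gex lorp]] has type e; that is not a function onto t, so [quill morra] must be the functor, of type (e -> t).
[quill morra] must have type (e -> t). The sister morra has type t; that is not a function onto (e -> t), so quill must be the functor, of type (t -> (e -> t)).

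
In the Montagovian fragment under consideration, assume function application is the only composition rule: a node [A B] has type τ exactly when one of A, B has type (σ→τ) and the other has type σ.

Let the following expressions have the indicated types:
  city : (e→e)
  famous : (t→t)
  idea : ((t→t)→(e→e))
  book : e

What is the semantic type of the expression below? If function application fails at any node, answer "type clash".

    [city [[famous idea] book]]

e

[famous idea]: functor idea : ((t→t)→(e→e)), argument famous : (t→t); result (e→e).
[[famous idea] book]: functor [famous idea] : (e→e), argument book : e; result e.
[city [[famous idea] book]]: functor city : (e→e), argument [[famous idea] book] : e; result e.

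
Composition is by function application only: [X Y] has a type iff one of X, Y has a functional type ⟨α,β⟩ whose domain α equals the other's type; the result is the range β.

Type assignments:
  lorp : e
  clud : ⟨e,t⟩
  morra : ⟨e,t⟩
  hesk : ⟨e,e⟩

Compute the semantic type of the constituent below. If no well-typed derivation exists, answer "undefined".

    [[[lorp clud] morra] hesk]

undefined

[lorp clud]: clud is ⟨e,t⟩, lorp is e; result t.
[[lorp clud] morra]: t with ⟨e,t⟩ — neither is a function whose domain matches the other; composition fails here.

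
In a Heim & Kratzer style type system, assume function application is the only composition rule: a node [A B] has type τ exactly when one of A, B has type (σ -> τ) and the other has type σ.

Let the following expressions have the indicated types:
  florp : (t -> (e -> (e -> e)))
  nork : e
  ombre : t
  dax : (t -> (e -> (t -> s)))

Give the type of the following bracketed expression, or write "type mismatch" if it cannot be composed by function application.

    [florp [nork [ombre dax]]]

[ombre dax]: (t -> (e -> (t -> s))) applied to t yields (e -> (t -> s)).
[nork [ombre dax]]: (e -> (t -> s)) applied to e yields (t -> s).
At [florp [nork [ombre dax]]]: neither (t -> (e -> (e -> e))) nor (t -> s) can take the other as argument; the node is ill-typed.

type mismatch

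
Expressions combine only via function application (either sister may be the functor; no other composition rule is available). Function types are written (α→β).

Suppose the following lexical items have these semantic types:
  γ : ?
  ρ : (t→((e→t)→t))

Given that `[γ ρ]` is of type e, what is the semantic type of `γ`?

((t→((e→t)→t))→e)

[γ ρ] is required to be e. ρ : (t→((e→t)→t)) cannot yield e as functor, so γ : ((t→((e→t)→t))→e).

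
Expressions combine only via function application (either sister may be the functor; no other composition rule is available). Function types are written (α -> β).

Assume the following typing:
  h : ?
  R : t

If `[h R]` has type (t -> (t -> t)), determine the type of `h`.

[h R] is required to be (t -> (t -> t)). R : t cannot yield (t -> (t -> t)) as functor, so h : (t -> (t -> (t -> t))).

(t -> (t -> (t -> t)))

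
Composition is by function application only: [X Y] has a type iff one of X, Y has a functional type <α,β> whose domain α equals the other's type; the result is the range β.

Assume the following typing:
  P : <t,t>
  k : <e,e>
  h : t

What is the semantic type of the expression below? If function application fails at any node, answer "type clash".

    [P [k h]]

type clash

[k h]: <e,e> with t — neither is a function whose domain matches the other; composition fails here.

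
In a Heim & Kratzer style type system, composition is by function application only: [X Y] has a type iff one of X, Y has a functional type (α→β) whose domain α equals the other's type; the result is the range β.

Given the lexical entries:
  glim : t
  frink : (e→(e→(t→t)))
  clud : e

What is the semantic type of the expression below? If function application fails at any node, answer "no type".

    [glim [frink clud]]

[frink clud]: (e→(e→(t→t))) applied to e yields (e→(t→t)).
[glim [frink clud]]: t and (e→(t→t)) cannot combine by function application — type clash.

no type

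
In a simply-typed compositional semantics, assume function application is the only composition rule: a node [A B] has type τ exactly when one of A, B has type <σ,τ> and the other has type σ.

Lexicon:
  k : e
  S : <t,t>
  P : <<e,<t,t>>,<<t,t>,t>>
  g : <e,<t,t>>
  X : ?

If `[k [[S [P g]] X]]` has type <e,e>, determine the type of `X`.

<t,<e,<e,e>>>

[k [[S [P g]] X]] must have type <e,e>. The sister k has type e; that is not a function onto <e,e>, so [[S [P g]] X] must be the functor, of type <e,<e,e>>.
[[S [P g]] X] must have type <e,<e,e>>. The sister [S [P g]] has type t; that is not a function onto <e,<e,e>>, so X must be the functor, of type <t,<e,<e,e>>>.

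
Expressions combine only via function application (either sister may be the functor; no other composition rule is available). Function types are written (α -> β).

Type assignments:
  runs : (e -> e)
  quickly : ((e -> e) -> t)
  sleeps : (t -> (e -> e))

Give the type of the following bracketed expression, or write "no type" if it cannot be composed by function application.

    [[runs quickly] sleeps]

(e -> e)

[runs quickly] — quickly of type ((e -> e) -> t) combines with runs of type (e -> e): type t.
[[runs quickly] sleeps] — sleeps of type (t -> (e -> e)) combines with [runs quickly] of type t: type (e -> e).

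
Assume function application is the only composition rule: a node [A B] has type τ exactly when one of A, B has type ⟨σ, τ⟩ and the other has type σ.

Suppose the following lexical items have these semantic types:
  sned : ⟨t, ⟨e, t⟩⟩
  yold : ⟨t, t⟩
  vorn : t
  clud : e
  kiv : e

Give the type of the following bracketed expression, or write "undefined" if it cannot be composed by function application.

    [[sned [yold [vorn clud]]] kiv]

At [vorn clud]: neither t nor e can take the other as argument; the node is ill-typed.

undefined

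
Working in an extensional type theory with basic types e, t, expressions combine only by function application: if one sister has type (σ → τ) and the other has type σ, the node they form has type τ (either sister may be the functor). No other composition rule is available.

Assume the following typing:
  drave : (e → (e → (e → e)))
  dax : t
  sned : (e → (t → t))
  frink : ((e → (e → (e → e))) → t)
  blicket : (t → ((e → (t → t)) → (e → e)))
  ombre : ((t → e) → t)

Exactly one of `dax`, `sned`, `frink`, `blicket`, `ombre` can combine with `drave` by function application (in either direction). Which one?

dax : t — neither side's domain matches the other.
sned : (e → (t → t)) — neither side's domain matches the other.
frink — combines: frink : ((e → (e → (e → e))) → t) takes drave : (e → (e → (e → e))) as argument, giving t.
blicket : (t → ((e → (t → t)) → (e → e))) — neither side's domain matches the other.
ombre : ((t → e) → t) — neither side's domain matches the other.

frink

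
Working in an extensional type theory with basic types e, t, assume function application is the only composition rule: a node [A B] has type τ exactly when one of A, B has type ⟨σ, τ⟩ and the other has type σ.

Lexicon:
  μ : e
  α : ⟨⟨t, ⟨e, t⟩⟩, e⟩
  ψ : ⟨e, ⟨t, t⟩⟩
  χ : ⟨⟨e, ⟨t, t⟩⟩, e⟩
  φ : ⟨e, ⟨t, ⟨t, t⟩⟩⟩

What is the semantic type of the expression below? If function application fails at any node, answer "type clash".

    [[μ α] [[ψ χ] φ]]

type clash

At [μ α]: neither e nor ⟨⟨t, ⟨e, t⟩⟩, e⟩ can take the other as argument; the node is ill-typed.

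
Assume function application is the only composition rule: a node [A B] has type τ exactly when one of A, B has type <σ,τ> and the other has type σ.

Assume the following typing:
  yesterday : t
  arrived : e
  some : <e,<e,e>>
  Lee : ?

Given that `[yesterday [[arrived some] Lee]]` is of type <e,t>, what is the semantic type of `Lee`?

For [yesterday [[arrived some] Lee]] to have type <e,t> with yesterday of type t, [[arrived some] Lee] must be the function: [[arrived some] Lee] : <t,<e,t>>.
For [[arrived some] Lee] to have type <t,<e,t>> with [arrived some] of type <e,e>, Lee must be the function: Lee : <<e,e>,<t,<e,t>>>.

<<e,e>,<t,<e,t>>>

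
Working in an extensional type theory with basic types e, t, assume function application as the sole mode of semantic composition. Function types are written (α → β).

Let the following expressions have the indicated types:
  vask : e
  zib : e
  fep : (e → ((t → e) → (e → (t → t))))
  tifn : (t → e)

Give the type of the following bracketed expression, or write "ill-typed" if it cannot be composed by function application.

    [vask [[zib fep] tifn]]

[zib fep] — fep of type (e → ((t → e) → (e → (t → t)))) combines with zib of type e: type ((t → e) → (e → (t → t))).
[[zib fep] tifn] — [zib fep] of type ((t → e) → (e → (t → t))) combines with tifn of type (t → e): type (e → (t → t)).
[vask [[zib fep] tifn]] — [[zib fep] tifn] of type (e → (t → t)) combines with vask of type e: type (t → t).

(t → t)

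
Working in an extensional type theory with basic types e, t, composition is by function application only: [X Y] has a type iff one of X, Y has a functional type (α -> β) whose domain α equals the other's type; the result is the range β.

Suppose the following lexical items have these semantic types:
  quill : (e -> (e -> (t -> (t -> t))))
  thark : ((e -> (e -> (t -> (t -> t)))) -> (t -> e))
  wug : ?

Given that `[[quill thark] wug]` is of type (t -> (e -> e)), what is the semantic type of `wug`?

((t -> e) -> (t -> (e -> e)))

For [[quill thark] wug] to have type (t -> (e -> e)) with [quill thark] of type (t -> e), wug must be the function: wug : ((t -> e) -> (t -> (e -> e))).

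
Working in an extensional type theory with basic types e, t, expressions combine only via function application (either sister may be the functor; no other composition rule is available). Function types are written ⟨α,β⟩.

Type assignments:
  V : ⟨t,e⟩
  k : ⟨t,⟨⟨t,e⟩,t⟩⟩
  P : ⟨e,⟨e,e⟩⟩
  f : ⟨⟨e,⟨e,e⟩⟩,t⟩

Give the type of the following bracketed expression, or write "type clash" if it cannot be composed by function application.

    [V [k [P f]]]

t

[P f]: f is ⟨⟨e,⟨e,e⟩⟩,t⟩, P is ⟨e,⟨e,e⟩⟩; result t.
[k [P f]]: k is ⟨t,⟨⟨t,e⟩,t⟩⟩, [P f] is t; result ⟨⟨t,e⟩,t⟩.
[V [k [P f]]]: [k [P f]] is ⟨⟨t,e⟩,t⟩, V is ⟨t,e⟩; result t.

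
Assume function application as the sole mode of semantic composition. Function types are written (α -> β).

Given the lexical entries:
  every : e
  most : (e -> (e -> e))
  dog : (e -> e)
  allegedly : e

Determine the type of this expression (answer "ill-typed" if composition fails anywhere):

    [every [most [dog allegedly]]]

e

[dog allegedly] — dog of type (e -> e) combines with allegedly of type e: type e.
[most [dog allegedly]] — most of type (e -> (e -> e)) combines with [dog allegedly] of type e: type (e -> e).
[every [most [dog allegedly]]] — [most [dog allegedly]] of type (e -> e) combines with every of type e: type e.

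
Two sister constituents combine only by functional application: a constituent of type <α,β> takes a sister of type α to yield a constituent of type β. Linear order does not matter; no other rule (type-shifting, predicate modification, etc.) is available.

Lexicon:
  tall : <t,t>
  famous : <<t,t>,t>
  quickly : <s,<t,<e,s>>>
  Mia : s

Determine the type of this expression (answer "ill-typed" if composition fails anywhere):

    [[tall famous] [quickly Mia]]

<e,s>

[tall famous]: functor famous : <<t,t>,t>, argument tall : <t,t>; result t.
[quickly Mia]: functor quickly : <s,<t,<e,s>>>, argument Mia : s; result <t,<e,s>>.
[[tall famous] [quickly Mia]]: functor [quickly Mia] : <t,<e,s>>, argument [tall famous] : t; result <e,s>.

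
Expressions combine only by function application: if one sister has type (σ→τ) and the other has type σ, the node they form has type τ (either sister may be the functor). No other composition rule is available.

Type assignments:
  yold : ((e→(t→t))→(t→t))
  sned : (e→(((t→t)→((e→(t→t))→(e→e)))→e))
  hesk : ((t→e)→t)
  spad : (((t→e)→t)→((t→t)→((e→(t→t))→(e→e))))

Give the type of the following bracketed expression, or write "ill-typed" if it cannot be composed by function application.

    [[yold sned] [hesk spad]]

ill-typed

[yold sned]: ((e→(t→t))→(t→t)) with (e→(((t→t)→((e→(t→t))→(e→e)))→e)) — neither is a function whose domain matches the other; composition fails here.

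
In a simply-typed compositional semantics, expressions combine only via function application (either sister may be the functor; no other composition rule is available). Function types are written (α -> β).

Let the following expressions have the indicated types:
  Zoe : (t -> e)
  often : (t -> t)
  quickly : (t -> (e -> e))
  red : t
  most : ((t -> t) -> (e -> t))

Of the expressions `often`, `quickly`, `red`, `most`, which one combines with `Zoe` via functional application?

often : (t -> t) — no; Zoe wants t, and often wants t.
quickly : (t -> (e -> e)) — no; Zoe wants t, and quickly wants t.
red — combines: Zoe : (t -> e) takes red : t as argument, giving e.
most : ((t -> t) -> (e -> t)) — no; Zoe wants t, and most wants (t -> t).

red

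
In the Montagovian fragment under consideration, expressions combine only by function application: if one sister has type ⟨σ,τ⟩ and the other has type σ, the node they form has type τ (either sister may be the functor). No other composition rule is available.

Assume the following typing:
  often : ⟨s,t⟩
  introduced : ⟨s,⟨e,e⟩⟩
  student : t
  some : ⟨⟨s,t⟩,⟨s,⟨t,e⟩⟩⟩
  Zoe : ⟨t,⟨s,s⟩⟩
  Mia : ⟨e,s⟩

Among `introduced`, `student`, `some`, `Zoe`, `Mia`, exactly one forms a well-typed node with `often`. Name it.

some

introduced : ⟨s,⟨e,e⟩⟩ — often needs s; introduced needs s; neither fits.
student : t — often needs s; student needs nothing (atomic); neither fits.
some — combines: some : ⟨⟨s,t⟩,⟨s,⟨t,e⟩⟩⟩ takes often : ⟨s,t⟩ as argument, giving ⟨s,⟨t,e⟩⟩.
Zoe : ⟨t,⟨s,s⟩⟩ — often needs s; Zoe needs t; neither fits.
Mia : ⟨e,s⟩ — often needs s; Mia needs e; neither fits.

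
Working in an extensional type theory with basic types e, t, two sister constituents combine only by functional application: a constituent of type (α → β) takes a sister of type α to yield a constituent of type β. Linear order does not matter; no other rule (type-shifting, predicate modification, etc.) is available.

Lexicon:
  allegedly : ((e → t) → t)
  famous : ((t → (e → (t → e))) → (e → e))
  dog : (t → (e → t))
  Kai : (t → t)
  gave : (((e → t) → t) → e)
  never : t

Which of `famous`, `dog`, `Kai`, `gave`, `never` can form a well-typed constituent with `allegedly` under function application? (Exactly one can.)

famous : ((t → (e → (t → e))) → (e → e)) — does not combine with allegedly.
dog : (t → (e → t)) — does not combine with allegedly.
Kai : (t → t) — does not combine with allegedly.
gave — combines: gave : (((e → t) → t) → e) takes allegedly : ((e → t) → t) as argument, giving e.
never : t — does not combine with allegedly.

gave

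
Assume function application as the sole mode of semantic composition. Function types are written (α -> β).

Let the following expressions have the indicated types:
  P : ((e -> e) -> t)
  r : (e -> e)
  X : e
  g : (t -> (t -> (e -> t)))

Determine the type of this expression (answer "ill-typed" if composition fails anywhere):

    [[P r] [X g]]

At [P r], P : ((e -> e) -> t) takes r : (e -> e), giving t.
At [X g]: neither e nor (t -> (t -> (e -> t))) can take the other as argument; the node is ill-typed.

ill-typed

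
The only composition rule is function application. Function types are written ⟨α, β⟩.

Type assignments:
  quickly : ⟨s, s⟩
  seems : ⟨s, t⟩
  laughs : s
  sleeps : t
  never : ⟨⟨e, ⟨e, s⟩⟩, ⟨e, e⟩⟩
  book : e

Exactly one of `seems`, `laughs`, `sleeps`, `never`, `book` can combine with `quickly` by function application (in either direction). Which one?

seems : ⟨s, t⟩ — does not combine with quickly.
laughs — combines: quickly : ⟨s, s⟩ takes laughs : s as argument, giving s.
sleeps : t — does not combine with quickly.
never : ⟨⟨e, ⟨e, s⟩⟩, ⟨e, e⟩⟩ — does not combine with quickly.
book : e — does not combine with quickly.

laughs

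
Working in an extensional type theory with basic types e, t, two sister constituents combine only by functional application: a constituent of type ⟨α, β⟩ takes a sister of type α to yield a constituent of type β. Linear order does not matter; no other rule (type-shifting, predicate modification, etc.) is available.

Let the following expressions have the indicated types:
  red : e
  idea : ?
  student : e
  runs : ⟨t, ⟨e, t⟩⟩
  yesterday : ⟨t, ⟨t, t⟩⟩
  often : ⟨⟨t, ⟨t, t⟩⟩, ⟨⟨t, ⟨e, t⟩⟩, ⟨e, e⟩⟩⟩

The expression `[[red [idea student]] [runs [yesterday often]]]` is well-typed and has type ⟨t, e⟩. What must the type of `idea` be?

⟨e, ⟨e, ⟨⟨e, e⟩, ⟨t, e⟩⟩⟩⟩

[[red [idea student]] [runs [yesterday often]]] must have type ⟨t, e⟩. The sister [runs [yesterday often]] has type ⟨e, e⟩; that is not a function onto ⟨t, e⟩, so [red [idea student]] must be the functor, of type ⟨⟨e, e⟩, ⟨t, e⟩⟩.
[red [idea student]] must have type ⟨⟨e, e⟩, ⟨t, e⟩⟩. The sister red has type e; that is not a function onto ⟨⟨e, e⟩, ⟨t, e⟩⟩, so [idea student] must be the functor, of type ⟨e, ⟨⟨e, e⟩, ⟨t, e⟩⟩⟩.
[idea student] must have type ⟨e, ⟨⟨e, e⟩, ⟨t, e⟩⟩⟩. The sister student has type e; that is not a function onto ⟨e, ⟨⟨e, e⟩, ⟨t, e⟩⟩⟩, so idea must be the functor, of type ⟨e, ⟨e, ⟨⟨e, e⟩, ⟨t, e⟩⟩⟩⟩.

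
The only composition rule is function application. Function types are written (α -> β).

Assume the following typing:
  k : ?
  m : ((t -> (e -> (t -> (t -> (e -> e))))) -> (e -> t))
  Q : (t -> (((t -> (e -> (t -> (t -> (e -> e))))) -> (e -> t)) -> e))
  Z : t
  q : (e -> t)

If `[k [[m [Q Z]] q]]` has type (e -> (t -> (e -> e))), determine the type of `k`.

(t -> (e -> (t -> (e -> e))))

At [k [[m [Q Z]] q]] (required: (e -> (t -> (e -> e)))): [[m [Q Z]] q] is t, which is not a function with range (e -> (t -> (e -> e))); hence k is the functor — type (t -> (e -> (t -> (e -> e)))).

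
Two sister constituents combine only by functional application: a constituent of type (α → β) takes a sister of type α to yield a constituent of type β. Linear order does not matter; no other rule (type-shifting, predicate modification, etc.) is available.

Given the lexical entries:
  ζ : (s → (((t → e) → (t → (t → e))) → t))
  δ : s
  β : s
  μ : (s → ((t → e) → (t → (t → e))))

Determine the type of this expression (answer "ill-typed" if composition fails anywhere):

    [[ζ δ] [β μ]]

[ζ δ]: functor ζ : (s → (((t → e) → (t → (t → e))) → t)), argument δ : s; result (((t → e) → (t → (t → e))) → t).
[β μ]: functor μ : (s → ((t → e) → (t → (t → e)))), argument β : s; result ((t → e) → (t → (t → e))).
[[ζ δ] [β μ]]: functor [ζ δ] : (((t → e) → (t → (t → e))) → t), argument [β μ] : ((t → e) → (t → (t → e))); result t.

t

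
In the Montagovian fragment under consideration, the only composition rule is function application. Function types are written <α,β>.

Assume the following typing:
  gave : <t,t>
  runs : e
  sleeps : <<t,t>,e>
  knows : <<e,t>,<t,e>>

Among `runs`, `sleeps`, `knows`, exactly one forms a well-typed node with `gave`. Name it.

sleeps

runs : e — neither side's domain matches the other.
sleeps — combines: sleeps : <<t,t>,e> takes gave : <t,t> as argument, giving e.
knows : <<e,t>,<t,e>> — neither side's domain matches the other.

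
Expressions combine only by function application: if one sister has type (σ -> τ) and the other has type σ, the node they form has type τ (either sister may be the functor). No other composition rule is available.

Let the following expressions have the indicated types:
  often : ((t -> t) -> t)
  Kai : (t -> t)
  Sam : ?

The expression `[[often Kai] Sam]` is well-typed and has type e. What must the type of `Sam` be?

At [[often Kai] Sam] (required: e): [often Kai] is t, which is not a function with range e; hence Sam is the functor — type (t -> e).

(t -> e)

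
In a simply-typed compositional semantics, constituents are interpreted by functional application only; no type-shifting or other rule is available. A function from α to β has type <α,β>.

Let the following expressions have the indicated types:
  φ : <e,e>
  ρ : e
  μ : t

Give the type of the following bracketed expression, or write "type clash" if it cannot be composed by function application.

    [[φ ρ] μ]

[φ ρ]: <e,e> applied to e yields e.
[[φ ρ] μ]: e and t cannot combine by function application — type clash.

type clash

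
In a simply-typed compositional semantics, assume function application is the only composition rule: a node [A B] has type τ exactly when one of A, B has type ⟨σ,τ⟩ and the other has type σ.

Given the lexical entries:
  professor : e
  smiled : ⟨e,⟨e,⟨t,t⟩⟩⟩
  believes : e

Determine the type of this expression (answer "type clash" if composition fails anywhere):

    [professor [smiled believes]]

[smiled believes]: smiled is ⟨e,⟨e,⟨t,t⟩⟩⟩, believes is e; result ⟨e,⟨t,t⟩⟩.
[professor [smiled believes]]: [smiled believes] is ⟨e,⟨t,t⟩⟩, professor is e; result ⟨t,t⟩.

⟨t,t⟩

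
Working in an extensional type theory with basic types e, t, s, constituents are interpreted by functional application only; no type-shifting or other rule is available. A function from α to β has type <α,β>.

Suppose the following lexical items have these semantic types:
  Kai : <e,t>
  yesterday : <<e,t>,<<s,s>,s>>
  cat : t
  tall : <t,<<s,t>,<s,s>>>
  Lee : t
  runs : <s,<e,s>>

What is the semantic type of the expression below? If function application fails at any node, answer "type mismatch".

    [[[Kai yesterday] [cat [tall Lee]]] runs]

[Kai yesterday]: yesterday is <<e,t>,<<s,s>,s>>, Kai is <e,t>; result <<s,s>,s>.
[tall Lee]: tall is <t,<<s,t>,<s,s>>>, Lee is t; result <<s,t>,<s,s>>.
At [cat [tall Lee]]: neither t nor <<s,t>,<s,s>> can take the other as argument; the node is ill-typed.

type mismatch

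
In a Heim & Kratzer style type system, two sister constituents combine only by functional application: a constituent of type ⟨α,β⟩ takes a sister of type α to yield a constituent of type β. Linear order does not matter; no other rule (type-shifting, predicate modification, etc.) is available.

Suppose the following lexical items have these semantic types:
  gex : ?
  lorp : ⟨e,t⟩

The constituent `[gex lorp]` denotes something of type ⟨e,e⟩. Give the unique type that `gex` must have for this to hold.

⟨⟨e,t⟩,⟨e,e⟩⟩

For [gex lorp] to have type ⟨e,e⟩ with lorp of type ⟨e,t⟩, gex must be the function: gex : ⟨⟨e,t⟩,⟨e,e⟩⟩.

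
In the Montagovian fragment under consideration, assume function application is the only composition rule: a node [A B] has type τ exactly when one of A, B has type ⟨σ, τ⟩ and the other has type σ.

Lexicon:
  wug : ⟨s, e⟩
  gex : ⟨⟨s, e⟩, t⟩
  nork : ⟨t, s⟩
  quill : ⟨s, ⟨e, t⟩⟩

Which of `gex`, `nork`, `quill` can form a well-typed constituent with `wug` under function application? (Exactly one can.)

gex

gex — combines: gex : ⟨⟨s, e⟩, t⟩ takes wug : ⟨s, e⟩ as argument, giving t.
nork : ⟨t, s⟩ — no; wug wants s, and nork wants t.
quill : ⟨s, ⟨e, t⟩⟩ — no; wug wants s, and quill wants s.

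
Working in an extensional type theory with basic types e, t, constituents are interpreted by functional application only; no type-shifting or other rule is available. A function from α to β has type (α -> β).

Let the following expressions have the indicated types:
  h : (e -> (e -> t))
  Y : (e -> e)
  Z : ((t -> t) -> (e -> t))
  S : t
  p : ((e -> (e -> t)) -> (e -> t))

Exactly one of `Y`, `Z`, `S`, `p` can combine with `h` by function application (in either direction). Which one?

p

Y : (e -> e) — h needs e; Y needs e; neither fits.
Z : ((t -> t) -> (e -> t)) — h needs e; Z needs (t -> t); neither fits.
S : t — h needs e; S needs nothing (atomic); neither fits.
p — combines: p : ((e -> (e -> t)) -> (e -> t)) takes h : (e -> (e -> t)) as argument, giving (e -> t).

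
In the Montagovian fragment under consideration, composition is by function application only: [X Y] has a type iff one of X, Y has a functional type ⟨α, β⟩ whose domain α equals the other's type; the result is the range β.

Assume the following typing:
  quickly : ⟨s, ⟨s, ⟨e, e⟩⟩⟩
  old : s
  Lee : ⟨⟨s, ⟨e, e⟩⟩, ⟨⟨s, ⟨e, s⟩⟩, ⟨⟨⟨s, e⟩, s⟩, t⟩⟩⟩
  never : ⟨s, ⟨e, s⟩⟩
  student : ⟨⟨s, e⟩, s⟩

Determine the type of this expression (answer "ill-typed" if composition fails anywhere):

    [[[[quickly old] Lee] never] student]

[quickly old] — quickly of type ⟨s, ⟨s, ⟨e, e⟩⟩⟩ combines with old of type s: type ⟨s, ⟨e, e⟩⟩.
[[quickly old] Lee] — Lee of type ⟨⟨s, ⟨e, e⟩⟩, ⟨⟨s, ⟨e, s⟩⟩, ⟨⟨⟨s, e⟩, s⟩, t⟩⟩⟩ combines with [quickly old] of type ⟨s, ⟨e, e⟩⟩: type ⟨⟨s, ⟨e, s⟩⟩, ⟨⟨⟨s, e⟩, s⟩, t⟩⟩.
[[[quickly old] Lee] never] — [[quickly old] Lee] of type ⟨⟨s, ⟨e, s⟩⟩, ⟨⟨⟨s, e⟩, s⟩, t⟩⟩ combines with never of type ⟨s, ⟨e, s⟩⟩: type ⟨⟨⟨s, e⟩, s⟩, t⟩.
[[[[quickly old] Lee] never] student] — [[[quickly old] Lee] never] of type ⟨⟨⟨s, e⟩, s⟩, t⟩ combines with student of type ⟨⟨s, e⟩, s⟩: type t.

t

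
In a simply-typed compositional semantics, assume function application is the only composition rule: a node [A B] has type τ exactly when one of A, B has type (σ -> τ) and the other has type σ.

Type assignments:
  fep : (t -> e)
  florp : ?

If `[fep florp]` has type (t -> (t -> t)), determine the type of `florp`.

((t -> e) -> (t -> (t -> t)))

For [fep florp] to have type (t -> (t -> t)) with fep of type (t -> e), florp must be the function: florp : ((t -> e) -> (t -> (t -> t))).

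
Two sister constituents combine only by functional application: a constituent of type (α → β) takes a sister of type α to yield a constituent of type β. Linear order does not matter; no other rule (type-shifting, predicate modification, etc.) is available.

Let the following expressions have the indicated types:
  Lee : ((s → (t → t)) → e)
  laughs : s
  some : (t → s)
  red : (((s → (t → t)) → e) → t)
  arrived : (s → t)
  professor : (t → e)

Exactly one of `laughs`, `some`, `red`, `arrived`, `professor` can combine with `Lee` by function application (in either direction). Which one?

red

laughs : s — does not combine with Lee.
some : (t → s) — does not combine with Lee.
red — combines: red : (((s → (t → t)) → e) → t) takes Lee : ((s → (t → t)) → e) as argument, giving t.
arrived : (s → t) — does not combine with Lee.
professor : (t → e) — does not combine with Lee.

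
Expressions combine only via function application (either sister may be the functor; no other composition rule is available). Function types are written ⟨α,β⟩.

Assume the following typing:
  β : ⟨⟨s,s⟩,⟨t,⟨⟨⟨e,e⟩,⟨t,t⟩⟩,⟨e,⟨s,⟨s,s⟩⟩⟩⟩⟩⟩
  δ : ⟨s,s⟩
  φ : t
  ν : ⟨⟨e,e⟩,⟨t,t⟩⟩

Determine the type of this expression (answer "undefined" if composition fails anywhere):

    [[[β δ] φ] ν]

⟨e,⟨s,⟨s,s⟩⟩⟩

[β δ]: functor β : ⟨⟨s,s⟩,⟨t,⟨⟨⟨e,e⟩,⟨t,t⟩⟩,⟨e,⟨s,⟨s,s⟩⟩⟩⟩⟩⟩, argument δ : ⟨s,s⟩; result ⟨t,⟨⟨⟨e,e⟩,⟨t,t⟩⟩,⟨e,⟨s,⟨s,s⟩⟩⟩⟩⟩.
[[β δ] φ]: functor [β δ] : ⟨t,⟨⟨⟨e,e⟩,⟨t,t⟩⟩,⟨e,⟨s,⟨s,s⟩⟩⟩⟩⟩, argument φ : t; result ⟨⟨⟨e,e⟩,⟨t,t⟩⟩,⟨e,⟨s,⟨s,s⟩⟩⟩⟩.
[[[β δ] φ] ν]: functor [[β δ] φ] : ⟨⟨⟨e,e⟩,⟨t,t⟩⟩,⟨e,⟨s,⟨s,s⟩⟩⟩⟩, argument ν : ⟨⟨e,e⟩,⟨t,t⟩⟩; result ⟨e,⟨s,⟨s,s⟩⟩⟩.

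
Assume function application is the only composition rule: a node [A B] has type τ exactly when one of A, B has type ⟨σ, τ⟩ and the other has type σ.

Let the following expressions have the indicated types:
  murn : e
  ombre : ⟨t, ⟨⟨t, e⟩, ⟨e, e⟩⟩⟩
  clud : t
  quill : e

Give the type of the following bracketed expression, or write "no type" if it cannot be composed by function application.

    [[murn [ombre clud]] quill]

[ombre clud]: ombre is ⟨t, ⟨⟨t, e⟩, ⟨e, e⟩⟩⟩, clud is t; result ⟨⟨t, e⟩, ⟨e, e⟩⟩.
At [murn [ombre clud]]: neither e nor ⟨⟨t, e⟩, ⟨e, e⟩⟩ can take the other as argument; the node is ill-typed.

no type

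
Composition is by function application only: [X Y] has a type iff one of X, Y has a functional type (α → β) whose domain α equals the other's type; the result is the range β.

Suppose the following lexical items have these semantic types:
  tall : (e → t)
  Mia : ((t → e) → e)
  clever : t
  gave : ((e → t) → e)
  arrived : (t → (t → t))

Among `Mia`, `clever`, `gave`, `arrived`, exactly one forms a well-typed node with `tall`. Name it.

gave

Mia : ((t → e) → e) — does not combine with tall.
clever : t — does not combine with tall.
gave — combines: gave : ((e → t) → e) takes tall : (e → t) as argument, giving e.
arrived : (t → (t → t)) — does not combine with tall.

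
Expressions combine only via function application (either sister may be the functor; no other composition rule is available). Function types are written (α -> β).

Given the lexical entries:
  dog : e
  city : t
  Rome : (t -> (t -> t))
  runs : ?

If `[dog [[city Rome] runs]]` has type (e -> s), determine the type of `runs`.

((t -> t) -> (e -> (e -> s)))

At [dog [[city Rome] runs]] (required: (e -> s)): dog is e, which is not a function with range (e -> s); hence [[city Rome] runs] is the functor — type (e -> (e -> s)).
At [[city Rome] runs] (required: (e -> (e -> s))): [city Rome] is (t -> t), which is not a function with range (e -> (e -> s)); hence runs is the functor — type ((t -> t) -> (e -> (e -> s))).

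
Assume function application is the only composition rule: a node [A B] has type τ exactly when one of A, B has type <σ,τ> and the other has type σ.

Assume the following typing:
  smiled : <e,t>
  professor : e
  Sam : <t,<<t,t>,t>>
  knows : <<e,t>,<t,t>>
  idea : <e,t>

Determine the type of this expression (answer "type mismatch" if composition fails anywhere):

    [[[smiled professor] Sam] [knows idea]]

[smiled professor]: smiled is <e,t>, professor is e; result t.
[[smiled professor] Sam]: Sam is <t,<<t,t>,t>>, [smiled professor] is t; result <<t,t>,t>.
[knows idea]: knows is <<e,t>,<t,t>>, idea is <e,t>; result <t,t>.
[[[smiled professor] Sam] [knows idea]]: [[smiled professor] Sam] is <<t,t>,t>, [knows idea] is <t,t>; result t.

t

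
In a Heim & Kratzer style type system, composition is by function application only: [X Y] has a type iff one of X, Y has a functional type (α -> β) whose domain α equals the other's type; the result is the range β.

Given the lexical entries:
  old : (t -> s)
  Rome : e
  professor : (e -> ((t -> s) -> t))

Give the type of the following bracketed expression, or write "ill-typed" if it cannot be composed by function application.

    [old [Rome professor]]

[Rome professor]: professor is (e -> ((t -> s) -> t)), Rome is e; result ((t -> s) -> t).
[old [Rome professor]]: [Rome professor] is ((t -> s) -> t), old is (t -> s); result t.

t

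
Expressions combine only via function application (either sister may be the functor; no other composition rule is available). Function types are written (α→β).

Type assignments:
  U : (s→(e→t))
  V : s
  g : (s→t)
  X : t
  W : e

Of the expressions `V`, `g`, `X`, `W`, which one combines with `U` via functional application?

V

V — combines: U : (s→(e→t)) takes V : s as argument, giving (e→t).
g : (s→t) — no; U wants s, and g wants s.
X : t — no; U wants s, and X wants nothing (atomic).
W : e — no; U wants s, and W wants nothing (atomic).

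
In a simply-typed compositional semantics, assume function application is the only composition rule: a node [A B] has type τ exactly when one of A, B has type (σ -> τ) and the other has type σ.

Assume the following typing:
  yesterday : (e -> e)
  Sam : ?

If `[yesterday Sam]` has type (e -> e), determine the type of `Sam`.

((e -> e) -> (e -> e))

For [yesterday Sam] to have type (e -> e) with yesterday of type (e -> e), Sam must be the function: Sam : ((e -> e) -> (e -> e)).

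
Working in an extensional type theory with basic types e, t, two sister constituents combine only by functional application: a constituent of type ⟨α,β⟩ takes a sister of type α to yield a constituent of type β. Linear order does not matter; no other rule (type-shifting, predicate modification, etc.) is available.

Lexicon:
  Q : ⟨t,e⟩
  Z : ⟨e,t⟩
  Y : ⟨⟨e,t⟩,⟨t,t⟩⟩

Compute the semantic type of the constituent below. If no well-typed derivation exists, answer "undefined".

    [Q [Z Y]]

[Z Y]: Y is ⟨⟨e,t⟩,⟨t,t⟩⟩, Z is ⟨e,t⟩; result ⟨t,t⟩.
[Q [Z Y]]: ⟨t,e⟩ and ⟨t,t⟩ cannot combine by function application — type clash.

undefined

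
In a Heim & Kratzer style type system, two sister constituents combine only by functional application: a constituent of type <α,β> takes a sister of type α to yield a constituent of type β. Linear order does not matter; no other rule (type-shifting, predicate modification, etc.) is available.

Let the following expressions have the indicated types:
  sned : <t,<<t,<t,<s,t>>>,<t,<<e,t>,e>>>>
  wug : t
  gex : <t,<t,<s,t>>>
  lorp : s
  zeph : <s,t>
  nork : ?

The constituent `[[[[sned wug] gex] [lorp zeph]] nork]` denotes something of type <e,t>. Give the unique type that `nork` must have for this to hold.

For [[[[sned wug] gex] [lorp zeph]] nork] to have type <e,t> with [[[sned wug] gex] [lorp zeph]] of type <<e,t>,e>, nork must be the function: nork : <<<e,t>,e>,<e,t>>.

<<<e,t>,e>,<e,t>>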